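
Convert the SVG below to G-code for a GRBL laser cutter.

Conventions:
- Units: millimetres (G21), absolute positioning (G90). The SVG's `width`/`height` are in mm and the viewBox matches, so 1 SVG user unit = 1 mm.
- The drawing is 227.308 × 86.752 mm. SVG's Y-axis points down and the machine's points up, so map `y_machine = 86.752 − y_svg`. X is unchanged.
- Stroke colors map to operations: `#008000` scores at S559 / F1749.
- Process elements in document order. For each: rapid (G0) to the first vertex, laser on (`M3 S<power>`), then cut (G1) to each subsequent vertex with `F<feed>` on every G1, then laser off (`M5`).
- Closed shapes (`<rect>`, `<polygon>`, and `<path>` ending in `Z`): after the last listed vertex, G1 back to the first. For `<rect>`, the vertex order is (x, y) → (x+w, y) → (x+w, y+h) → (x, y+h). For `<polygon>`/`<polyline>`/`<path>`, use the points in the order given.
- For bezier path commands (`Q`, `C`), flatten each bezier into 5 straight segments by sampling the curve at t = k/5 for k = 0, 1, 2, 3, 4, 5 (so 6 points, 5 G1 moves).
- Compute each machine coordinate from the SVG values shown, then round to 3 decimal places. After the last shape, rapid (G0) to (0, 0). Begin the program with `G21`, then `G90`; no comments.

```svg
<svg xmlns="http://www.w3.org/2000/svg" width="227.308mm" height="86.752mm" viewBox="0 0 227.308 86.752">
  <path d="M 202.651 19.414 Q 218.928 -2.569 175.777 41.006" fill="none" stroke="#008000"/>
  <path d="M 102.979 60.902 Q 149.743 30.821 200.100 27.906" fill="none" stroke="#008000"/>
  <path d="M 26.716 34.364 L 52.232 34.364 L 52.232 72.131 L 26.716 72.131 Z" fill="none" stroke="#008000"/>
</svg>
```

G21
G90
G0 X202.651 Y67.338
M3 S559
G1 X206.785 Y73.509 F1749
G1 X206.164 Y74.435 F1749
G1 X200.789 Y70.117 F1749
G1 X190.660 Y60.554 F1749
G1 X175.777 Y45.746 F1749
M5
G0 X102.979 Y25.850
M3 S559
G1 X121.828 Y36.796 F1749
G1 X140.965 Y45.568 F1749
G1 X160.389 Y52.167 F1749
G1 X180.101 Y56.593 F1749
G1 X200.100 Y58.846 F1749
M5
G0 X26.716 Y52.388
M3 S559
G1 X52.232 Y52.388 F1749
G1 X52.232 Y14.621 F1749
G1 X26.716 Y14.621 F1749
G1 X26.716 Y52.388 F1749
M5
G0 X0.000 Y0.000

viewBox `0 0 227.308 86.752` with mm width/height → 1 unit = 1 mm. Flip: y_m = 86.752 − y_svg.

**Shape 1** — `<path>` quadratic bezier, stroke `#008000` → score (S559, F1749). Control points (SVG): P0=(202.651,19.414), P1=(218.928,-2.569), P2=(175.777,41.006); sampled at t=k/5. Machine vertices: (202.651,67.338) → (206.785,73.509) → (206.164,74.435) → (200.789,70.117) → (190.660,60.554) → (175.777,45.746). Open path.

**Shape 2** — `<path>` quadratic bezier, stroke `#008000` → score (S559, F1749). Control points (SVG): P0=(102.979,60.902), P1=(149.743,30.821), P2=(200.100,27.906); sampled at t=k/5. Machine vertices: (102.979,25.850) → (121.828,36.796) → (140.965,45.568) → (160.389,52.167) → (180.101,56.593) → (200.100,58.846). Open path.

**Shape 3** — `<path>` rectangle, stroke `#008000` → score (S559, F1749). Machine vertices: (26.716,52.388) → (52.232,52.388) → (52.232,14.621) → (26.716,14.621) → (26.716,52.388). Closed: final G1 returns to the first vertex.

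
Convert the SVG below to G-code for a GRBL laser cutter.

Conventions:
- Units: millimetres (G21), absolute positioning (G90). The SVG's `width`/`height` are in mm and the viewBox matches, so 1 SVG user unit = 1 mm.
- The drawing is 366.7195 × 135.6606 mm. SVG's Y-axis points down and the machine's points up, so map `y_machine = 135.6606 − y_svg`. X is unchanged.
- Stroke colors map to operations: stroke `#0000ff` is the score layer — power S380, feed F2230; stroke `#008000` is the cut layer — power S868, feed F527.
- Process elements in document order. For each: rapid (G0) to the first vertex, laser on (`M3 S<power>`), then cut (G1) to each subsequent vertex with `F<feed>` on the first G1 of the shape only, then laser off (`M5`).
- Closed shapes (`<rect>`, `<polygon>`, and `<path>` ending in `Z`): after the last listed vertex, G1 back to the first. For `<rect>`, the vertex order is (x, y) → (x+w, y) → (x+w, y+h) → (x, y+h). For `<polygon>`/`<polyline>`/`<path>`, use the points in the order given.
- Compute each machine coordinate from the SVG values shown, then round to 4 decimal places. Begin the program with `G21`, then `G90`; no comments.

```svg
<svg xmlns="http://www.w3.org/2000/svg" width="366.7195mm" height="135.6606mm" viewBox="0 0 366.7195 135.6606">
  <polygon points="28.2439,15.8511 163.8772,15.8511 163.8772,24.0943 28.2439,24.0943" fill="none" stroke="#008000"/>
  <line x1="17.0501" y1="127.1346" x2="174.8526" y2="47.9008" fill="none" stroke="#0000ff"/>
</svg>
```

1 u = 1 mm; y_m = 135.6606 − y.

[1] `<polygon>` rectangle, #008000→cut S868 F527: (28.2439,119.8095) → (163.8772,119.8095) → (163.8772,111.5663) → (28.2439,111.5663) → (28.2439,119.8095) (closed)

[2] `<line>` line segment, #0000ff→score S380 F2230: (17.0501,8.5260) → (174.8526,87.7598)

G21
G90
G0 X28.2439 Y119.8095
M3 S868
G1 X163.8772 Y119.8095 F527
G1 X163.8772 Y111.5663
G1 X28.2439 Y111.5663
G1 X28.2439 Y119.8095
M5
G0 X17.0501 Y8.5260
M3 S380
G1 X174.8526 Y87.7598 F2230
M5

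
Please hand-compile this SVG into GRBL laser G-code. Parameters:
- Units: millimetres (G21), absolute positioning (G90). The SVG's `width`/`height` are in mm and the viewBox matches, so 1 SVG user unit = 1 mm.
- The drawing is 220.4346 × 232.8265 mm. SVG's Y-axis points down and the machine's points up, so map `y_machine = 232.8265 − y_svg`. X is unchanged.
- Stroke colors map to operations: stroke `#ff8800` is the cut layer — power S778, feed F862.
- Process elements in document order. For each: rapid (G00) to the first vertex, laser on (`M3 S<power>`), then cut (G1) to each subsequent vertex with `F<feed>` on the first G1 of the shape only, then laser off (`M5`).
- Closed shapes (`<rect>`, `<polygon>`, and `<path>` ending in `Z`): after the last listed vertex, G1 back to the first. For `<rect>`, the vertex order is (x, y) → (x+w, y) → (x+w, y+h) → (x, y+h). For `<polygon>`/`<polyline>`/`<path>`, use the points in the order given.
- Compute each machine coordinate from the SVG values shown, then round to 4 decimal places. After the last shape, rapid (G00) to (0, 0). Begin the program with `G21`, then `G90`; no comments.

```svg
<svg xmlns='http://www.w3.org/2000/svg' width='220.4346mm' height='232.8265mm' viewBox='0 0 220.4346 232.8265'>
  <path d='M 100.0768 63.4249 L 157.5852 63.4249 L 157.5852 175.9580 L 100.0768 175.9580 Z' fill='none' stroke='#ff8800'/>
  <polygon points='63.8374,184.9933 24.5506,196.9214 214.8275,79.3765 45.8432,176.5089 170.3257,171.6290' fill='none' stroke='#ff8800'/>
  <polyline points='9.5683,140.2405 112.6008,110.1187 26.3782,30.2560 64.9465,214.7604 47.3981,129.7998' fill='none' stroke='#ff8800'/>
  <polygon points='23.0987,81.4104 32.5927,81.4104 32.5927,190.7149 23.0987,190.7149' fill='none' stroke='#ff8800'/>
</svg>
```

Since the viewBox matches the mm dimensions, user units are millimetres directly. The only transform is the Y-flip y_m = 232.8265 − y_svg.

Shape 1 is a rectangle drawn with `<path>`. Its stroke #ff8800 means cut at S778, F862. After flipping Y the toolpath is (100.0768,169.4016) → (157.5852,169.4016) → (157.5852,56.8685) → (100.0768,56.8685) → (100.0768,169.4016), returning to the start.

Shape 2 is a closed polygon drawn with `<polygon>`. Its stroke #ff8800 means cut at S778, F862. After flipping Y the toolpath is (63.8374,47.8332) → (24.5506,35.9051) → (214.8275,153.4500) → (45.8432,56.3176) → (170.3257,61.1975) → (63.8374,47.8332), returning to the start.

Shape 3 is a open polyline drawn with `<polyline>`. Its stroke #ff8800 means cut at S778, F862. After flipping Y the toolpath is (9.5683,92.5860) → (112.6008,122.7078) → (26.3782,202.5705) → (64.9465,18.0661) → (47.3981,103.0267).

Shape 4 is a rectangle drawn with `<polygon>`. Its stroke #ff8800 means cut at S778, F862. After flipping Y the toolpath is (23.0987,151.4161) → (32.5927,151.4161) → (32.5927,42.1116) → (23.0987,42.1116) → (23.0987,151.4161), returning to the start.

G21
G90
G00 X100.0768 Y169.4016
M3 S778
G1 X157.5852 Y169.4016 F862
G1 X157.5852 Y56.8685
G1 X100.0768 Y56.8685
G1 X100.0768 Y169.4016
M5
G00 X63.8374 Y47.8332
M3 S778
G1 X24.5506 Y35.9051 F862
G1 X214.8275 Y153.4500
G1 X45.8432 Y56.3176
G1 X170.3257 Y61.1975
G1 X63.8374 Y47.8332
M5
G00 X9.5683 Y92.5860
M3 S778
G1 X112.6008 Y122.7078 F862
G1 X26.3782 Y202.5705
G1 X64.9465 Y18.0661
G1 X47.3981 Y103.0267
M5
G00 X23.0987 Y151.4161
M3 S778
G1 X32.5927 Y151.4161 F862
G1 X32.5927 Y42.1116
G1 X23.0987 Y42.1116
G1 X23.0987 Y151.4161
M5
G00 X0.0000 Y0.0000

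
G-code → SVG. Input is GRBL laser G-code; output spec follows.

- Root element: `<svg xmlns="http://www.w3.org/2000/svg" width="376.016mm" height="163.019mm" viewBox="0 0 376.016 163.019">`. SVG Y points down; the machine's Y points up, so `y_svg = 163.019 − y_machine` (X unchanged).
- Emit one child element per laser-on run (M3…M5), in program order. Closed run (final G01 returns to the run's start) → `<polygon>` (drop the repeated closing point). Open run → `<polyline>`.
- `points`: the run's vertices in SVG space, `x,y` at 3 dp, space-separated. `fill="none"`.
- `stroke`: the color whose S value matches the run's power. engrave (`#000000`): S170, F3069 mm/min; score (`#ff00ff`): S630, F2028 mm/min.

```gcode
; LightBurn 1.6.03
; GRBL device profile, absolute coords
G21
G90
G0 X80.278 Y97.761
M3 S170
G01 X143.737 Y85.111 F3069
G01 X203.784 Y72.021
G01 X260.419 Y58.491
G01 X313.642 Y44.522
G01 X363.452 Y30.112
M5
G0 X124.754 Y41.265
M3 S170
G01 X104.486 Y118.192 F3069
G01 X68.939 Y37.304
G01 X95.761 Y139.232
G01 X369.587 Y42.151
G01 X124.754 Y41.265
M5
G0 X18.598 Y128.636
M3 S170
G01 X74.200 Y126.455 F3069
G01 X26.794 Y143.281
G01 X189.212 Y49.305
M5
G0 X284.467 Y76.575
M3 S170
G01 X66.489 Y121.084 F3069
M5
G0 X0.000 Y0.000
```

<svg xmlns="http://www.w3.org/2000/svg" width="376.016mm" height="163.019mm" viewBox="0 0 376.016 163.019">
  <polyline points="80.278,65.258 143.737,77.908 203.784,90.998 260.419,104.528 313.642,118.497 363.452,132.907" fill="none" stroke="#000000"/>
  <polygon points="124.754,121.754 104.486,44.827 68.939,125.715 95.761,23.787 369.587,120.868" fill="none" stroke="#000000"/>
  <polyline points="18.598,34.383 74.200,36.564 26.794,19.738 189.212,113.714" fill="none" stroke="#000000"/>
  <polyline points="284.467,86.444 66.489,41.935" fill="none" stroke="#000000"/>
</svg>

y_svg = 163.019 − y_m. Every run uses S170, so all elements get stroke `#000000` (engrave).

[1] open run; points: 80.278,65.258 143.737,77.908 203.784,90.998 260.419,104.528 313.642,118.497 363.452,132.907

[2] closed run; points: 124.754,121.754 104.486,44.827 68.939,125.715 95.761,23.787 369.587,120.868

[3] open run; points: 18.598,34.383 74.200,36.564 26.794,19.738 189.212,113.714

[4] open run; points: 284.467,86.444 66.489,41.935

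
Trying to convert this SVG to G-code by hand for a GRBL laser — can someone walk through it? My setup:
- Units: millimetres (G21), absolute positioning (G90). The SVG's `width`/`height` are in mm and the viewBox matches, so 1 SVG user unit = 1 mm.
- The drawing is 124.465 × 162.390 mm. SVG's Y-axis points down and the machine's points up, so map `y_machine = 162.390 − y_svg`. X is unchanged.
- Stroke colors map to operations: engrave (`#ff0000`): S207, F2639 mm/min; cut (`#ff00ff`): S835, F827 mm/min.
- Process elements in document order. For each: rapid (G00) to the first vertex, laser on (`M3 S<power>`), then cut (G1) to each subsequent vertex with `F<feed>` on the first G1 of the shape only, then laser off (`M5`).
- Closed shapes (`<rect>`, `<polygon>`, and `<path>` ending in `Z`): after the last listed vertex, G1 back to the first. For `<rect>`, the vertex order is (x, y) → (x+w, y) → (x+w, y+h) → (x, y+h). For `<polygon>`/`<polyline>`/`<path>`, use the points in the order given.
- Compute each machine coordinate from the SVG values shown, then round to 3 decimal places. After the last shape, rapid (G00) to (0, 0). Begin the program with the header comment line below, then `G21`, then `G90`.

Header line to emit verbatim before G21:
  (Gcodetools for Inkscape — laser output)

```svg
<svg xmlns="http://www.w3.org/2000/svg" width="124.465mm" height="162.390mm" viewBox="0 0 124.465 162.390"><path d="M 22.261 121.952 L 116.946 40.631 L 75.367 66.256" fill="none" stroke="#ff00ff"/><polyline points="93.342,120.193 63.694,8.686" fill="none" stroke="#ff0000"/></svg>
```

1 u = 1 mm; y_m = 162.390 − y.

[1] `<path>` open polyline, #ff00ff→cut S835 F827: (22.261,40.438) → (116.946,121.759) → (75.367,96.134)

[2] `<polyline>` line segment, #ff0000→engrave S207 F2639: (93.342,42.197) → (63.694,153.704)

(Gcodetools for Inkscape — laser output)
G21
G90
G00 X22.261 Y40.438
M3 S835
G1 X116.946 Y121.759 F827
G1 X75.367 Y96.134
M5
G00 X93.342 Y42.197
M3 S207
G1 X63.694 Y153.704 F2639
M5
G00 X0.000 Y0.000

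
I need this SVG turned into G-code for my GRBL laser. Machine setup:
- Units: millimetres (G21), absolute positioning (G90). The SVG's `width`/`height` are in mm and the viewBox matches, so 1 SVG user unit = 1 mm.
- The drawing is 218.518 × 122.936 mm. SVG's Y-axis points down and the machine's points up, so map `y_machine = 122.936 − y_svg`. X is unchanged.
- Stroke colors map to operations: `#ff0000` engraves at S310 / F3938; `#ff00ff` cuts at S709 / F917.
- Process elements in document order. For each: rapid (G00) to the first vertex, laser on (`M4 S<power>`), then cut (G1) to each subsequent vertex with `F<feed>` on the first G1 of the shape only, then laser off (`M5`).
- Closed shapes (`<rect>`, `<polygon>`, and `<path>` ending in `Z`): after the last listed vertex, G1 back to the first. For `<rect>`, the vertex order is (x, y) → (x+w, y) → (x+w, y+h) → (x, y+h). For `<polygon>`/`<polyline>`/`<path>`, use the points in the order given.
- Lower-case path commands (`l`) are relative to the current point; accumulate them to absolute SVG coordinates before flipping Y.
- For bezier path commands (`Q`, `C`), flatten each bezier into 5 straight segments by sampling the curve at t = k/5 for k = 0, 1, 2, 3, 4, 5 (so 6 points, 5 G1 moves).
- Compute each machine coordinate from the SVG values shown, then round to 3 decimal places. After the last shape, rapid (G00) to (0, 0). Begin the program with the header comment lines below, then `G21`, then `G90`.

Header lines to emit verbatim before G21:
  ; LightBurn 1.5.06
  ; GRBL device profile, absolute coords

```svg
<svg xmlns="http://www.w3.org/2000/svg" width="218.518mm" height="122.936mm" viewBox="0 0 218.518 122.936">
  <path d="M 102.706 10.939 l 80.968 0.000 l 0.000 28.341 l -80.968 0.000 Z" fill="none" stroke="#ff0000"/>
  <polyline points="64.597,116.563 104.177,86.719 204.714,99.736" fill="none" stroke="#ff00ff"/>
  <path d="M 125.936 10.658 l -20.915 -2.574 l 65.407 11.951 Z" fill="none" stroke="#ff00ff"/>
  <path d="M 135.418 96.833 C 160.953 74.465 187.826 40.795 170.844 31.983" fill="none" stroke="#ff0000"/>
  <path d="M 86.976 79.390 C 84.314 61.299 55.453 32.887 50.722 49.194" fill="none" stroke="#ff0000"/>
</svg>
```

; LightBurn 1.5.06
; GRBL device profile, absolute coords
G21
G90
G00 X102.706 Y111.997
M4 S310
G1 X183.674 Y111.997 F3938
G1 X183.674 Y83.656
G1 X102.706 Y83.656
G1 X102.706 Y111.997
M5
G00 X64.597 Y6.373
M4 S709
G1 X104.177 Y36.217 F917
G1 X204.714 Y23.200
M5
G00 X125.936 Y112.278
M4 S709
G1 X105.021 Y114.852 F917
G1 X170.428 Y102.901
G1 X125.936 Y112.278
M5
G00 X135.418 Y26.103
M4 S310
G1 X150.538 Y40.591 F3938
G1 X163.810 Y56.055
G1 X173.064 Y70.761
G1 X176.132 Y82.972
G1 X170.844 Y90.953
M5
G00 X86.976 Y43.546
M4 S310
G1 X82.638 Y55.199 F3938
G1 X74.427 Y66.687
G1 X64.761 Y75.368
G1 X56.054 Y78.600
G1 X50.722 Y73.742
M5
G00 X0.000 Y0.000

1 u = 1 mm; y_m = 122.936 − y.

[1] `<path>` rectangle, #ff0000→engrave S310 F3938: (102.706,111.997) → (183.674,111.997) → (183.674,83.656) → (102.706,83.656) → (102.706,111.997) (closed)

[2] `<polyline>` open polyline, #ff00ff→cut S709 F917: (64.597,6.373) → (104.177,36.217) → (204.714,23.200)

[3] `<path>` closed polygon, #ff00ff→cut S709 F917: (125.936,112.278) → (105.021,114.852) → (170.428,102.901) → (125.936,112.278) (closed)

[4] `<path>` cubic bezier, #ff0000→engrave S310 F3938: (135.418,26.103) → (150.538,40.591) → (163.810,56.055) → (173.064,70.761) → (176.132,82.972) → (170.844,90.953)

[5] `<path>` cubic bezier, #ff0000→engrave S310 F3938: (86.976,43.546) → (82.638,55.199) → (74.427,66.687) → (64.761,75.368) → (56.054,78.600) → (50.722,73.742)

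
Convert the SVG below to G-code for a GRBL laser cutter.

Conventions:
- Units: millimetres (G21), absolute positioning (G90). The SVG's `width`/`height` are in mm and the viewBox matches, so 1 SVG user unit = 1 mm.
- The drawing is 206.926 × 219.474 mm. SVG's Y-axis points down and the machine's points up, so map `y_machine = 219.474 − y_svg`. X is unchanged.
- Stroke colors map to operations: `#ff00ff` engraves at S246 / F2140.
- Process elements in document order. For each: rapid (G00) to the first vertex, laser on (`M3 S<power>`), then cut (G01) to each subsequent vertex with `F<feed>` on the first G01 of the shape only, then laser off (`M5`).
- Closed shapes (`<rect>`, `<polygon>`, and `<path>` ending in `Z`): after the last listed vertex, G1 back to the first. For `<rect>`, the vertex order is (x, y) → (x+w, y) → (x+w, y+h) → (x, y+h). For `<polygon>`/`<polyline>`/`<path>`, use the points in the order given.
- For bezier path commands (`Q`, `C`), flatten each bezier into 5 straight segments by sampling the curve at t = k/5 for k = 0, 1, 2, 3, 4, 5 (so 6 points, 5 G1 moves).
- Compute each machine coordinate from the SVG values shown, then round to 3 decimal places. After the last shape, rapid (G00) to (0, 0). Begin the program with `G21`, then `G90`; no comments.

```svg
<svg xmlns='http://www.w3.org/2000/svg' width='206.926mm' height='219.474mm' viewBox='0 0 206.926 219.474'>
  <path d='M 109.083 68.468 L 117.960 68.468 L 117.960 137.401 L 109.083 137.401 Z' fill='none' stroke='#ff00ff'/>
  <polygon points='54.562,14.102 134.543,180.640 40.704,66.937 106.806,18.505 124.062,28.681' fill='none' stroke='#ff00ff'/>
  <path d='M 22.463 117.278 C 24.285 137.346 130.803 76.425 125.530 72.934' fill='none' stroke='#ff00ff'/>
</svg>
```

G21
G90
G00 X109.083 Y151.006
M3 S246
G01 X117.960 Y151.006 F2140
G01 X117.960 Y82.073
G01 X109.083 Y82.073
G01 X109.083 Y151.006
M5
G00 X54.562 Y205.372
M3 S246
G01 X134.543 Y38.834 F2140
G01 X40.704 Y152.537
G01 X106.806 Y200.969
G01 X124.062 Y190.793
G01 X54.562 Y205.372
M5
G00 X22.463 Y102.196
M3 S246
G01 X34.388 Y98.767 F2140
G01 X61.048 Y108.130
G01 X92.053 Y123.643
G01 X117.011 Y138.661
G01 X125.530 Y146.540
M5
G00 X0.000 Y0.000

Since the viewBox matches the mm dimensions, user units are millimetres directly. The only transform is the Y-flip y_m = 219.474 − y_svg.

Shape 1 is a rectangle drawn with `<path>`. Its stroke #ff00ff means engrave at S246, F2140. After flipping Y the toolpath is (109.083,151.006) → (117.960,151.006) → (117.960,82.073) → (109.083,82.073) → (109.083,151.006), returning to the start.

Shape 2 is a closed polygon drawn with `<polygon>`. Its stroke #ff00ff means engrave at S246, F2140. After flipping Y the toolpath is (54.562,205.372) → (134.543,38.834) → (40.704,152.537) → (106.806,200.969) → (124.062,190.793) → (54.562,205.372), returning to the start.

Shape 3 is a cubic bezier drawn with `<path>`. Its stroke #ff00ff means engrave at S246, F2140. After flipping Y the toolpath is (22.463,102.196) → (34.388,98.767) → (61.048,108.130) → (92.053,123.643) → (117.011,138.661) → (125.530,146.540).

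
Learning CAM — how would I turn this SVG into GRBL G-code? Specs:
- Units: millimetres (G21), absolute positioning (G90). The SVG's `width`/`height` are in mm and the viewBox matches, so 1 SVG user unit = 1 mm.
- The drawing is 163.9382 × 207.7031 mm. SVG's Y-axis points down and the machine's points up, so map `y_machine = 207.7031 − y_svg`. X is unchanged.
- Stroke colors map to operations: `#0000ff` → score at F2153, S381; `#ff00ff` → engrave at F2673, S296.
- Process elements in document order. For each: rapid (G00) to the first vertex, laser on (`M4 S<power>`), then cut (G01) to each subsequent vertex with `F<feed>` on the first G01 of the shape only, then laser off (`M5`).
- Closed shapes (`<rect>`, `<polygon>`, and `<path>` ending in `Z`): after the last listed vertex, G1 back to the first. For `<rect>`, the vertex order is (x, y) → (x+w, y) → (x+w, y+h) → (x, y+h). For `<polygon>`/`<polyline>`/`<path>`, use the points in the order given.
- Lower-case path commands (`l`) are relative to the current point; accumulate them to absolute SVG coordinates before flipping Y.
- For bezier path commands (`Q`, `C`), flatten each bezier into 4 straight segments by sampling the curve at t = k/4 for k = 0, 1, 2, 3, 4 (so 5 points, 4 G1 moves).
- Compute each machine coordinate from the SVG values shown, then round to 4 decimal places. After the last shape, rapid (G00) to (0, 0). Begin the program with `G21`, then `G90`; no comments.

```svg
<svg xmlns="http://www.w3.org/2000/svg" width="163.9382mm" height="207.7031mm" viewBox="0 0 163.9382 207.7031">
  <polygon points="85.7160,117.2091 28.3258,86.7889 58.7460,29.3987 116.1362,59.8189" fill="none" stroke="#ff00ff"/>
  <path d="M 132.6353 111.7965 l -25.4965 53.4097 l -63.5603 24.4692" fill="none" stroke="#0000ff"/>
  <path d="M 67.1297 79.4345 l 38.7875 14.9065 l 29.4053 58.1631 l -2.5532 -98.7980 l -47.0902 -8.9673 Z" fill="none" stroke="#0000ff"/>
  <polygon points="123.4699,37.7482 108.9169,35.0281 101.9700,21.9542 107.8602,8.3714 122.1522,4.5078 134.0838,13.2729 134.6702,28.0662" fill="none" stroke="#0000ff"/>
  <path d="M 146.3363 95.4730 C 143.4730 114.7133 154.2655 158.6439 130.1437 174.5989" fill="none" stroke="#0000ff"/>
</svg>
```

G21
G90
G00 X85.7160 Y90.4940
M4 S296
G01 X28.3258 Y120.9142 F2673
G01 X58.7460 Y178.3044
G01 X116.1362 Y147.8842
G01 X85.7160 Y90.4940
M5
G00 X132.6353 Y95.9066
M4 S381
G01 X107.1388 Y42.4969 F2153
G01 X43.5785 Y18.0277
M5
G00 X67.1297 Y128.2686
M4 S381
G01 X105.9172 Y113.3621 F2153
G01 X135.3225 Y55.1990
G01 X132.7693 Y153.9970
G01 X85.6791 Y162.9643
G01 X67.1297 Y128.2686
M5
G00 X123.4699 Y169.9549
M4 S381
G01 X108.9169 Y172.6750 F2153
G01 X101.9700 Y185.7489
G01 X107.8602 Y199.3317
G01 X122.1522 Y203.1953
G01 X134.0838 Y194.4302
G01 X134.6702 Y179.6369
G01 X123.4699 Y169.9549
M5
G00 X146.3363 Y112.2301
M4 S381
G01 X145.9904 Y93.9933 F2153
G01 X146.2119 Y71.4352
G01 X142.4475 Y49.4930
G01 X130.1437 Y33.1042
M5
G00 X0.0000 Y0.0000

1 u = 1 mm; y_m = 207.7031 − y.

[1] `<polygon>` regular polygon, #ff00ff→engrave S296 F2673: (85.7160,90.4940) → (28.3258,120.9142) → (58.7460,178.3044) → (116.1362,147.8842) → (85.7160,90.4940) (closed)

[2] `<path>` open polyline, #0000ff→score S381 F2153: (132.6353,95.9066) → (107.1388,42.4969) → (43.5785,18.0277)

[3] `<path>` closed polygon, #0000ff→score S381 F2153: (67.1297,128.2686) → (105.9172,113.3621) → (135.3225,55.1990) → (132.7693,153.9970) → (85.6791,162.9643) → (67.1297,128.2686) (closed)

[4] `<polygon>` regular polygon, #0000ff→score S381 F2153: (123.4699,169.9549) → (108.9169,172.6750) → (101.9700,185.7489) → (107.8602,199.3317) → (122.1522,203.1953) → (134.0838,194.4302) → (134.6702,179.6369) → (123.4699,169.9549) (closed)

[5] `<path>` cubic bezier, #0000ff→score S381 F2153: (146.3363,112.2301) → (145.9904,93.9933) → (146.2119,71.4352) → (142.4475,49.4930) → (130.1437,33.1042)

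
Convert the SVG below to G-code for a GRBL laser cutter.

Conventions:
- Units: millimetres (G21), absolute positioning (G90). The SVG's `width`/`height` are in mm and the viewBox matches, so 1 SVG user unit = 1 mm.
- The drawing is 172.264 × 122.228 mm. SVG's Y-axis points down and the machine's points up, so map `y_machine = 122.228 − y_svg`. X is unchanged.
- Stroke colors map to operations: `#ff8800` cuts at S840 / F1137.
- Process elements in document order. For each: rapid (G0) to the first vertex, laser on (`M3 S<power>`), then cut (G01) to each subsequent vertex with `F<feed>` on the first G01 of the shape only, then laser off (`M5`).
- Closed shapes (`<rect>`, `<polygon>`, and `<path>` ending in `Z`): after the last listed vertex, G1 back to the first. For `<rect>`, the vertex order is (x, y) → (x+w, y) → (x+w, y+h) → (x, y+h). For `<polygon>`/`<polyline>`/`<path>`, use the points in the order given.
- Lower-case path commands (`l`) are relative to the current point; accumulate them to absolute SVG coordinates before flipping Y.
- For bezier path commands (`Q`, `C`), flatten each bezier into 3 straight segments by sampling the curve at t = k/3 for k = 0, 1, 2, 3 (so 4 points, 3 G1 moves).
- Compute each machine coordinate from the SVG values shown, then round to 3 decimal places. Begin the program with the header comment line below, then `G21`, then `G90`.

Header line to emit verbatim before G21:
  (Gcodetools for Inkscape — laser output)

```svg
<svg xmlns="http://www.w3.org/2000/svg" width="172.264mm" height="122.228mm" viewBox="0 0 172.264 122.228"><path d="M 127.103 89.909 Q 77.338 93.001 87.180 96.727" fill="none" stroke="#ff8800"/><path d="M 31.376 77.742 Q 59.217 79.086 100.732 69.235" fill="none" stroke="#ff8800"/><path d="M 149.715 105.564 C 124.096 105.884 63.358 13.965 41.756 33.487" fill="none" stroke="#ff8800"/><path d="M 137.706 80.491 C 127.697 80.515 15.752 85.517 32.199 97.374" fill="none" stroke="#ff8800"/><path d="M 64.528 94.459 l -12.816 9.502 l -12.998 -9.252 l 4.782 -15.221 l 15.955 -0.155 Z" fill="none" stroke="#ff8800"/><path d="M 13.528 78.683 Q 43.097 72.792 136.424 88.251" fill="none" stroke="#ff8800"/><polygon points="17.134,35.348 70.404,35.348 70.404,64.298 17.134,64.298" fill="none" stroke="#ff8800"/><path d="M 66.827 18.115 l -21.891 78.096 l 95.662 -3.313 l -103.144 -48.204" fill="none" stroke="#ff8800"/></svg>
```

(Gcodetools for Inkscape — laser output)
G21
G90
G0 X127.103 Y32.319
M3 S840
G01 X100.549 Y30.187 F1137
G01 X87.242 Y27.915
G01 X87.180 Y25.501
M5
G0 X31.376 Y44.486
M3 S840
G01 X51.456 Y44.834 F1137
G01 X74.575 Y47.670
G01 X100.732 Y52.993
M5
G0 X149.715 Y16.664
M3 S840
G01 X115.140 Y39.547 F1137
G01 X73.653 Y78.660
G01 X41.756 Y88.741
M5
G0 X137.706 Y41.737
M3 S840
G01 X102.249 Y39.984 F1137
G01 X50.019 Y34.496
G01 X32.199 Y24.854
M5
G0 X64.528 Y27.769
M3 S840
G01 X51.712 Y18.267 F1137
G01 X38.714 Y27.519
G01 X43.496 Y42.740
G01 X59.451 Y42.895
G01 X64.528 Y27.769
M5
G0 X13.528 Y43.545
M3 S840
G01 X40.325 Y45.100 F1137
G01 X81.290 Y41.911
G01 X136.424 Y33.977
M5
G0 X17.134 Y86.880
M3 S840
G01 X70.404 Y86.880 F1137
G01 X70.404 Y57.930
G01 X17.134 Y57.930
G01 X17.134 Y86.880
M5
G0 X66.827 Y104.113
M3 S840
G01 X44.936 Y26.017 F1137
G01 X140.598 Y29.330
G01 X37.454 Y77.534
M5

1 u = 1 mm; y_m = 122.228 − y.

[1] `<path>` quadratic bezier, #ff8800→cut S840 F1137: (127.103,32.319) → (100.549,30.187) → (87.242,27.915) → (87.180,25.501)

[2] `<path>` quadratic bezier, #ff8800→cut S840 F1137: (31.376,44.486) → (51.456,44.834) → (74.575,47.670) → (100.732,52.993)

[3] `<path>` cubic bezier, #ff8800→cut S840 F1137: (149.715,16.664) → (115.140,39.547) → (73.653,78.660) → (41.756,88.741)

[4] `<path>` cubic bezier, #ff8800→cut S840 F1137: (137.706,41.737) → (102.249,39.984) → (50.019,34.496) → (32.199,24.854)

[5] `<path>` regular polygon, #ff8800→cut S840 F1137: (64.528,27.769) → (51.712,18.267) → (38.714,27.519) → (43.496,42.740) → (59.451,42.895) → (64.528,27.769) (closed)

[6] `<path>` quadratic bezier, #ff8800→cut S840 F1137: (13.528,43.545) → (40.325,45.100) → (81.290,41.911) → (136.424,33.977)

[7] `<polygon>` rectangle, #ff8800→cut S840 F1137: (17.134,86.880) → (70.404,86.880) → (70.404,57.930) → (17.134,57.930) → (17.134,86.880) (closed)

[8] `<path>` open polyline, #ff8800→cut S840 F1137: (66.827,104.113) → (44.936,26.017) → (140.598,29.330) → (37.454,77.534)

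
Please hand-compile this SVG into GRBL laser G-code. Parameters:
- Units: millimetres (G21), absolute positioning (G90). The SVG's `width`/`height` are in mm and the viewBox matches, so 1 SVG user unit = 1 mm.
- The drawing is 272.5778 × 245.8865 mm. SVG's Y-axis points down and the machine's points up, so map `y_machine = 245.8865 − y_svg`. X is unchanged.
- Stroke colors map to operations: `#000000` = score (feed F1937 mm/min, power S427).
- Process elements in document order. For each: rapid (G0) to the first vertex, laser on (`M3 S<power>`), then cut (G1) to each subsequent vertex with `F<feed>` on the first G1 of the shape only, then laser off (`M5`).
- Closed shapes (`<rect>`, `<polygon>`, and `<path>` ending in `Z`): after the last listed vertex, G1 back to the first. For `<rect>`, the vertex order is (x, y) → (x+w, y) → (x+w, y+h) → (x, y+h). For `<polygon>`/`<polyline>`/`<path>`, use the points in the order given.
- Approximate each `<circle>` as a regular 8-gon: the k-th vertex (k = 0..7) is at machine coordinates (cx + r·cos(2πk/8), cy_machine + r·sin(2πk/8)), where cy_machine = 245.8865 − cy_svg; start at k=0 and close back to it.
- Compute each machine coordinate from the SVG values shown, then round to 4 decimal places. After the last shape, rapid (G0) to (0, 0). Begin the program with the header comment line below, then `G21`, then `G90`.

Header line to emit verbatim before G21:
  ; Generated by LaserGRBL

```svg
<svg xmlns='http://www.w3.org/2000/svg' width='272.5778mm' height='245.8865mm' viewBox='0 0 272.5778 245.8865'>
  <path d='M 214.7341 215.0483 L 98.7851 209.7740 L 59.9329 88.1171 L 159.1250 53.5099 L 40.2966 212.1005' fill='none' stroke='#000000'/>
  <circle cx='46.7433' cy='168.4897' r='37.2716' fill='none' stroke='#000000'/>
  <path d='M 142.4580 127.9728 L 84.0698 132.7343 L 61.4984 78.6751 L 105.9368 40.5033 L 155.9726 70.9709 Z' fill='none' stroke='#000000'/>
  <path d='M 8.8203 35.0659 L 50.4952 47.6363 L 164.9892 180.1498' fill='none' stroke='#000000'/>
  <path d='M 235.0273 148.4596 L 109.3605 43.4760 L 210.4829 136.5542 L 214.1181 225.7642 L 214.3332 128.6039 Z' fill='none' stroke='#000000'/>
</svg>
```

; Generated by LaserGRBL
G21
G90
G0 X214.7341 Y30.8382
M3 S427
G1 X98.7851 Y36.1125 F1937
G1 X59.9329 Y157.7694
G1 X159.1250 Y192.3766
G1 X40.2966 Y33.7860
M5
G0 X84.0149 Y77.3968
M3 S427
G1 X73.0983 Y103.7518 F1937
G1 X46.7433 Y114.6684
G1 X20.3883 Y103.7518
G1 X9.4717 Y77.3968
G1 X20.3883 Y51.0418
G1 X46.7433 Y40.1252
G1 X73.0983 Y51.0418
G1 X84.0149 Y77.3968
M5
G0 X142.4580 Y117.9137
M3 S427
G1 X84.0698 Y113.1522 F1937
G1 X61.4984 Y167.2114
G1 X105.9368 Y205.3832
G1 X155.9726 Y174.9156
G1 X142.4580 Y117.9137
M5
G0 X8.8203 Y210.8206
M3 S427
G1 X50.4952 Y198.2502 F1937
G1 X164.9892 Y65.7367
M5
G0 X235.0273 Y97.4269
M3 S427
G1 X109.3605 Y202.4105 F1937
G1 X210.4829 Y109.3323
G1 X214.1181 Y20.1223
G1 X214.3332 Y117.2826
G1 X235.0273 Y97.4269
M5
G0 X0.0000 Y0.0000

Since the viewBox matches the mm dimensions, user units are millimetres directly. The only transform is the Y-flip y_m = 245.8865 − y_svg.

Shape 1 is a open polyline drawn with `<path>`. Its stroke #000000 means score at S427, F1937. After flipping Y the toolpath is (214.7341,30.8382) → (98.7851,36.1125) → (59.9329,157.7694) → (159.1250,192.3766) → (40.2966,33.7860).

Shape 2 is a circle drawn with `<circle>`. Its stroke #000000 means score at S427, F1937. After flipping Y the toolpath is (84.0149,77.3968) → (73.0983,103.7518) → (46.7433,114.6684) → (20.3883,103.7518) → (9.4717,77.3968) → (20.3883,51.0418) → (46.7433,40.1252) → (73.0983,51.0418) → (84.0149,77.3968), returning to the start.

Shape 3 is a regular polygon drawn with `<path>`. Its stroke #000000 means score at S427, F1937. After flipping Y the toolpath is (142.4580,117.9137) → (84.0698,113.1522) → (61.4984,167.2114) → (105.9368,205.3832) → (155.9726,174.9156) → (142.4580,117.9137), returning to the start.

Shape 4 is a open polyline drawn with `<path>`. Its stroke #000000 means score at S427, F1937. After flipping Y the toolpath is (8.8203,210.8206) → (50.4952,198.2502) → (164.9892,65.7367).

Shape 5 is a closed polygon drawn with `<path>`. Its stroke #000000 means score at S427, F1937. After flipping Y the toolpath is (235.0273,97.4269) → (109.3605,202.4105) → (210.4829,109.3323) → (214.1181,20.1223) → (214.3332,117.2826) → (235.0273,97.4269), returning to the start.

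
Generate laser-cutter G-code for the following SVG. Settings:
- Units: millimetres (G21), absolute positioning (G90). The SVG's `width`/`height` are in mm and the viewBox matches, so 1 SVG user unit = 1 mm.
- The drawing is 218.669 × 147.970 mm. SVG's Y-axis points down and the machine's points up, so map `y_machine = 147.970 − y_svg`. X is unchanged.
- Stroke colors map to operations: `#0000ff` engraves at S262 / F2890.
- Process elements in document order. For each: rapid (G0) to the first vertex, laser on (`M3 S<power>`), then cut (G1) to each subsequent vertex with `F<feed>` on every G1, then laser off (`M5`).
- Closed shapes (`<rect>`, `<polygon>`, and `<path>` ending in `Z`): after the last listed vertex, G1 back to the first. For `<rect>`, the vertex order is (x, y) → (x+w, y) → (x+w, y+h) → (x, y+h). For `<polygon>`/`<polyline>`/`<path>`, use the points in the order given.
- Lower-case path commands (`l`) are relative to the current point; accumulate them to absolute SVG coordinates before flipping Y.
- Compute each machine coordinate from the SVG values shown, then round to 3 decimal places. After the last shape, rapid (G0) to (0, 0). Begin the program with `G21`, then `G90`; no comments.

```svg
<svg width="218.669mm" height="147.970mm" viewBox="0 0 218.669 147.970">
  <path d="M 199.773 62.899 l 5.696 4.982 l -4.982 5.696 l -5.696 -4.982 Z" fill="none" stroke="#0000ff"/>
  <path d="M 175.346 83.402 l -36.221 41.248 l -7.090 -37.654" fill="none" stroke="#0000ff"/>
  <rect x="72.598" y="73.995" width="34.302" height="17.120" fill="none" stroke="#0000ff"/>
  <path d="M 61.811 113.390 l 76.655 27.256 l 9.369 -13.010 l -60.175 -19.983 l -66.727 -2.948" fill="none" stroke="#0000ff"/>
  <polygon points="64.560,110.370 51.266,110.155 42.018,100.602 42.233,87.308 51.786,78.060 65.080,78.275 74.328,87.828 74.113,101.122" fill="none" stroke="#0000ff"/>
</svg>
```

G21
G90
G0 X199.773 Y85.071
M3 S262
G1 X205.469 Y80.089 F2890
G1 X200.487 Y74.393 F2890
G1 X194.791 Y79.375 F2890
G1 X199.773 Y85.071 F2890
M5
G0 X175.346 Y64.568
M3 S262
G1 X139.125 Y23.320 F2890
G1 X132.035 Y60.974 F2890
M5
G0 X72.598 Y73.975
M3 S262
G1 X106.900 Y73.975 F2890
G1 X106.900 Y56.855 F2890
G1 X72.598 Y56.855 F2890
G1 X72.598 Y73.975 F2890
M5
G0 X61.811 Y34.580
M3 S262
G1 X138.466 Y7.324 F2890
G1 X147.835 Y20.334 F2890
G1 X87.660 Y40.317 F2890
G1 X20.933 Y43.265 F2890
M5
G0 X64.560 Y37.600
M3 S262
G1 X51.266 Y37.815 F2890
G1 X42.018 Y47.368 F2890
G1 X42.233 Y60.662 F2890
G1 X51.786 Y69.910 F2890
G1 X65.080 Y69.695 F2890
G1 X74.328 Y60.142 F2890
G1 X74.113 Y46.848 F2890
G1 X64.560 Y37.600 F2890
M5
G0 X0.000 Y0.000

1 u = 1 mm; y_m = 147.970 − y.

[1] `<path>` regular polygon, #0000ff→engrave S262 F2890: (199.773,85.071) → (205.469,80.089) → (200.487,74.393) → (194.791,79.375) → (199.773,85.071) (closed)

[2] `<path>` open polyline, #0000ff→engrave S262 F2890: (175.346,64.568) → (139.125,23.320) → (132.035,60.974)

[3] `<rect>` rectangle, #0000ff→engrave S262 F2890: (72.598,73.975) → (106.900,73.975) → (106.900,56.855) → (72.598,56.855) → (72.598,73.975) (closed)

[4] `<path>` open polyline, #0000ff→engrave S262 F2890: (61.811,34.580) → (138.466,7.324) → (147.835,20.334) → (87.660,40.317) → (20.933,43.265)

[5] `<polygon>` regular polygon, #0000ff→engrave S262 F2890: (64.560,37.600) → (51.266,37.815) → (42.018,47.368) → (42.233,60.662) → (51.786,69.910) → (65.080,69.695) → (74.328,60.142) → (74.113,46.848) → (64.560,37.600) (closed)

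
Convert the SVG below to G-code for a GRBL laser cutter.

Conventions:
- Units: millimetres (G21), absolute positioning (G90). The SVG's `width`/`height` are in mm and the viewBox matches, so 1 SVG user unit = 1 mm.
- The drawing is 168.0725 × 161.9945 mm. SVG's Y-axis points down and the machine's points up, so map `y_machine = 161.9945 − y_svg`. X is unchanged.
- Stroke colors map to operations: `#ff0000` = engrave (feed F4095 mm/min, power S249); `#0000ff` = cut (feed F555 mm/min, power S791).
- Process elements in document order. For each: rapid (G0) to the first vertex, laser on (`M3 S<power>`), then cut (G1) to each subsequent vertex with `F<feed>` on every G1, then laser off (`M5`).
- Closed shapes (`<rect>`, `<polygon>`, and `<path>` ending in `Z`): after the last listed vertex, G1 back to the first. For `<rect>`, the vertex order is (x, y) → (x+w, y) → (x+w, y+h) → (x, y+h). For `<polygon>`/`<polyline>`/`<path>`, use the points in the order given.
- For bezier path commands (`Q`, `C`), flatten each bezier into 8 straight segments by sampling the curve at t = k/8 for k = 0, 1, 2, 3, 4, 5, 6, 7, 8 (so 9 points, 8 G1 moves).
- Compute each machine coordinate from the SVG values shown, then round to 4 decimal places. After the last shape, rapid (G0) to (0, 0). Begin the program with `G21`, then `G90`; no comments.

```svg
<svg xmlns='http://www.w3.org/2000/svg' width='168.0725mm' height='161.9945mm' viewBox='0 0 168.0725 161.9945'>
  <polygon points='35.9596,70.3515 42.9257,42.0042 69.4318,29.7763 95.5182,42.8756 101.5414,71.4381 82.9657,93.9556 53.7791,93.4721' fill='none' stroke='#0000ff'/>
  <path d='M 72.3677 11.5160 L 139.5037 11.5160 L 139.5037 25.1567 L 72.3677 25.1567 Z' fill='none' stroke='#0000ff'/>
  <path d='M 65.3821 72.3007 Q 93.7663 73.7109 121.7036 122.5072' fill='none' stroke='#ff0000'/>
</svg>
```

Since the viewBox matches the mm dimensions, user units are millimetres directly. The only transform is the Y-flip y_m = 161.9945 − y_svg.

Shape 1 is a regular polygon drawn with `<polygon>`. Its stroke #0000ff means cut at S791, F555. After flipping Y the toolpath is (35.9596,91.6430) → (42.9257,119.9903) → (69.4318,132.2182) → (95.5182,119.1189) → (101.5414,90.5564) → (82.9657,68.0389) → (53.7791,68.5224) → (35.9596,91.6430), returning to the start.

Shape 2 is a rectangle drawn with `<path>`. Its stroke #0000ff means cut at S791, F555. After flipping Y the toolpath is (72.3677,150.4785) → (139.5037,150.4785) → (139.5037,136.8378) → (72.3677,136.8378) → (72.3677,150.4785), returning to the start.

Shape 3 is a quadratic bezier drawn with `<path>`. Its stroke #ff0000 means engrave at S249, F4095. After flipping Y the toolpath is (65.3821,89.6938) → (72.4712,88.6008) → (79.5463,86.0271) → (86.6074,81.9725) → (93.6546,76.4371) → (100.6878,69.4209) → (107.7070,60.9238) → (114.7123,50.9460) → (121.7036,39.4873).

G21
G90
G0 X35.9596 Y91.6430
M3 S791
G1 X42.9257 Y119.9903 F555
G1 X69.4318 Y132.2182 F555
G1 X95.5182 Y119.1189 F555
G1 X101.5414 Y90.5564 F555
G1 X82.9657 Y68.0389 F555
G1 X53.7791 Y68.5224 F555
G1 X35.9596 Y91.6430 F555
M5
G0 X72.3677 Y150.4785
M3 S791
G1 X139.5037 Y150.4785 F555
G1 X139.5037 Y136.8378 F555
G1 X72.3677 Y136.8378 F555
G1 X72.3677 Y150.4785 F555
M5
G0 X65.3821 Y89.6938
M3 S249
G1 X72.4712 Y88.6008 F4095
G1 X79.5463 Y86.0271 F4095
G1 X86.6074 Y81.9725 F4095
G1 X93.6546 Y76.4371 F4095
G1 X100.6878 Y69.4209 F4095
G1 X107.7070 Y60.9238 F4095
G1 X114.7123 Y50.9460 F4095
G1 X121.7036 Y39.4873 F4095
M5
G0 X0.0000 Y0.0000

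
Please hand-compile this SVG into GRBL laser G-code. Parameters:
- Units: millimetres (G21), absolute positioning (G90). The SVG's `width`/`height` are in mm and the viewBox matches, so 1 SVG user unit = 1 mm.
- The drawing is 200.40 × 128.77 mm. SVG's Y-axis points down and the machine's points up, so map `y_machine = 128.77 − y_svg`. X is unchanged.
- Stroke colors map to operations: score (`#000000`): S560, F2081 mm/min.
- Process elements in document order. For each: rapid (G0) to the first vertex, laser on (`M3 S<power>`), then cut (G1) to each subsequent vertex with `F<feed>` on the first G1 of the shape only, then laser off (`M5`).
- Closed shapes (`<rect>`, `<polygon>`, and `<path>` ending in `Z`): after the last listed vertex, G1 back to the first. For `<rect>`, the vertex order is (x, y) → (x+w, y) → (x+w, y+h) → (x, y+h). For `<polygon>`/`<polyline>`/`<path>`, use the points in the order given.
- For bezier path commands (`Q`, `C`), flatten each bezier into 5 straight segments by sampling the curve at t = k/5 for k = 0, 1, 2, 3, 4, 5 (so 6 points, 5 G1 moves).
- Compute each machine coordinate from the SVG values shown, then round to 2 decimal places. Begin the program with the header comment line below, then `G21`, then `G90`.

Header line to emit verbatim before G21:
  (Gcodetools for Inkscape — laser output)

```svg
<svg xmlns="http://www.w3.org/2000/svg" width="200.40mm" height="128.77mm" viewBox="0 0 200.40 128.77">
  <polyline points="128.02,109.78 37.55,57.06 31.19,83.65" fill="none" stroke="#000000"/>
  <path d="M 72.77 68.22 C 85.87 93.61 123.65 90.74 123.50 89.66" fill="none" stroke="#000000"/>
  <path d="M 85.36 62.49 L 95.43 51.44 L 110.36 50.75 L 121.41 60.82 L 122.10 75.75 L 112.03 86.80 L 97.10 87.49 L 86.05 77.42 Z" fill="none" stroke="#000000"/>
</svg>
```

1 u = 1 mm; y_m = 128.77 − y.

[1] `<polyline>` open polyline, #000000→score S560 F2081: (128.02,18.99) → (37.55,71.71) → (31.19,45.12)

[2] `<path>` cubic bezier, #000000→score S560 F2081: (72.77,60.55) → (83.09,48.47) → (96.33,41.72) → (109.48,38.88) → (119.54,38.49) → (123.50,39.11)

[3] `<path>` regular polygon, #000000→score S560 F2081: (85.36,66.28) → (95.43,77.33) → (110.36,78.02) → (121.41,67.95) → (122.10,53.02) → (112.03,41.97) → (97.10,41.28) → (86.05,51.35) → (85.36,66.28) (closed)

(Gcodetools for Inkscape — laser output)
G21
G90
G0 X128.02 Y18.99
M3 S560
G1 X37.55 Y71.71 F2081
G1 X31.19 Y45.12
M5
G0 X72.77 Y60.55
M3 S560
G1 X83.09 Y48.47 F2081
G1 X96.33 Y41.72
G1 X109.48 Y38.88
G1 X119.54 Y38.49
G1 X123.50 Y39.11
M5
G0 X85.36 Y66.28
M3 S560
G1 X95.43 Y77.33 F2081
G1 X110.36 Y78.02
G1 X121.41 Y67.95
G1 X122.10 Y53.02
G1 X112.03 Y41.97
G1 X97.10 Y41.28
G1 X86.05 Y51.35
G1 X85.36 Y66.28
M5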